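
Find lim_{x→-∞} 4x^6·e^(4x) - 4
The product is a 0·∞ indeterminate form at x → -∞.
Rewrite the product as 4x^6 / e^(-4x) (an ∞/∞ form) and apply L'Hôpital, or use the standard hierarchy e^(4|x|) ≫ |x^6| as x → -∞.
The indeterminate product → 0, so the limit = -4.

Final answer: -4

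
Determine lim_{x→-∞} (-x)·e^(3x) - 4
The product is a 0·∞ indeterminate form at x → -∞.
Rewrite the product as (-x) / e^(-3x) (an ∞/∞ form) and apply L'Hôpital, or use the standard hierarchy e^(3|x|) ≫ |(-x)| as x → -∞.
The indeterminate product → 0, so the limit = -4.

Final answer: -4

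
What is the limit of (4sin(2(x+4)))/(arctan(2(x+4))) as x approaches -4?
Both numerator and denominator → 0 as x → -4; this is a 0/0 indeterminate form.
Expand each to leading order near x = -4: numerator ~ 8·(x + 4), denominator ~ 2·(x + 4).
The limit of the ratio is 4.

Final answer: 4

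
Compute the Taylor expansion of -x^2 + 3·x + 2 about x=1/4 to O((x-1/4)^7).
43/16 + 5·(x - 1/4)/2 - (x - 1/4)^2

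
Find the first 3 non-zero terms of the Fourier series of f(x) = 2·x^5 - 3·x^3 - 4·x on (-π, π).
(-86·π^2 + 4·π^4 + 508)·sin(x) + (-2·π^4 - 31/2 + 13·π^2)·sin(2·x) + (-134·π^2/27 + 52/81 + 4·π^4/3)·sin(3·x)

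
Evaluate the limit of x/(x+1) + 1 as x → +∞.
Evaluate the dominant behaviour as x → +∞; each term tends to a finite value or vanishes.
Limit = 2.

Final answer: 2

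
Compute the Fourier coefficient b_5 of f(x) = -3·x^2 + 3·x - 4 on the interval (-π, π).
b_5 = (1/π) ∫_{-π}^{π} f(x)·sin(5x) dx.
Evaluate the integral (use parity and integration by parts as needed): b_5 = 6/5.

Final answer: 6/5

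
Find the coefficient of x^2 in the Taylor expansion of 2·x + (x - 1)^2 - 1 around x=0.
Expand to order 2: 2·x + (x - 1)^2 - 1 = x^2 + O(x^3).
The coefficient of x^2 is 1.

Final answer: 1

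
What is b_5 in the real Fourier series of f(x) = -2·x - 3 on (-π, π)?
b_5 = (1/π) ∫_{-π}^{π} f(x)·sin(5x) dx.
Evaluate the integral (use parity and integration by parts as needed): b_5 = -4/5.

Final answer: -4/5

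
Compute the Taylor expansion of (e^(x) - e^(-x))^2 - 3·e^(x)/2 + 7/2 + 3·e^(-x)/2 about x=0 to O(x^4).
-x^3/2 + 4·x^2 - 3·x + 7/2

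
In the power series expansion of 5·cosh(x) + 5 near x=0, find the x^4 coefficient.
Expand to order 4: 5·cosh(x) + 5 = 5·x^4/24 + 5·x^2/2 + 10 + O(x^5).
The coefficient of x^4 is 5/24.

Final answer: 5/24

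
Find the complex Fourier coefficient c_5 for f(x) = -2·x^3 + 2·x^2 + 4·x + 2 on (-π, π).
Compute the real Fourier coefficients first: a_5 = -8/25, b_5 = 224/125 - 4·π^2/5.
Then c_5 = (a_5 − i·b_5)/2 = -4/25 - 112·i/125 + 2·i·π^2/5.

Final answer: -4/25 - 112·i/125 + 2·i·π^2/5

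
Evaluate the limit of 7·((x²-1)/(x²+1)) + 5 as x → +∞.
Evaluate the dominant behaviour as x → +∞; each term tends to a finite value or vanishes.
Limit = 12.

Final answer: 12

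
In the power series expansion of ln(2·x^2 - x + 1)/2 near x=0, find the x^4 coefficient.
Expand to order 4: ln(2·x^2 - x + 1)/2 = -x^4/8 + 5·x^3/6 + 3·x^2/4 - x/2 + O(x^5).
The coefficient of x^4 is -1/8.

Final answer: -1/8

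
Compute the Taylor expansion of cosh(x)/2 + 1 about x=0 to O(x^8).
x^6/1440 + x^4/48 + x^2/4 + 3/2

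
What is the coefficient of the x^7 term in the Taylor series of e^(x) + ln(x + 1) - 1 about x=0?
Expand to order 7: e^(x) + ln(x + 1) - 1 = 103·x^7/720 - 119·x^6/720 + 5·x^5/24 - 5·x^4/24 + x^3/2 + 2·x + O(x^8).
The coefficient of x^7 is 103/720.

Final answer: 103/720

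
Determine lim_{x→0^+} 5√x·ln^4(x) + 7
The product is a 0·∞ indeterminate form at x → 0⁺.
Rewrite the product as 5·ln^4(x) / x^(-1/2) and apply L'Hôpital, or use the standard hierarchy x^(-1/2) ≫ |ln x|^4 as x → 0⁺.
The indeterminate product → 0, so the limit = 7.

Final answer: 7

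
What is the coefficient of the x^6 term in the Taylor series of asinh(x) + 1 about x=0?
Expand to order 6: asinh(x) + 1 = 3·x^5/40 - x^3/6 + x + 1 + O(x^7).
The coefficient of x^6 is 0.

Final answer: 0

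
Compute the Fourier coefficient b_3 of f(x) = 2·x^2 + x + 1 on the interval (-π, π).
b_3 = (1/π) ∫_{-π}^{π} f(x)·sin(3x) dx.
Evaluate the integral (use parity and integration by parts as needed): b_3 = 2/3.

Final answer: 2/3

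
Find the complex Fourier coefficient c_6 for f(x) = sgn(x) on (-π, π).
Compute the real Fourier coefficients first: a_6 = 0, b_6 = 0.
Then c_6 = (a_6 − i·b_6)/2 = 0.

Final answer: 0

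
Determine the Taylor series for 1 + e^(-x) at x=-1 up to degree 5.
1 + e - e·(x + 1) + e·(x + 1)^2/2 - e·(x + 1)^3/6 + e·(x + 1)^4/24 - e·(x + 1)^5/120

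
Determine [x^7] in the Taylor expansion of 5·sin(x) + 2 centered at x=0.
Expand to order 7: 5·sin(x) + 2 = -x^7/1008 + x^5/24 - 5·x^3/6 + 5·x + 2 + O(x^8).
The coefficient of x^7 is -1/1008.

Final answer: -1/1008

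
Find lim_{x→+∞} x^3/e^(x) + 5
The quotient is an ∞/∞ indeterminate form as x → +∞.
The exponential denominator e^(x) dominates the polynomial numerator (e^x ≫ x^3 as x → ∞), so the quotient → 0.
Adding the constant: 0 + 5 = 5. Limit = 5.

Final answer: 5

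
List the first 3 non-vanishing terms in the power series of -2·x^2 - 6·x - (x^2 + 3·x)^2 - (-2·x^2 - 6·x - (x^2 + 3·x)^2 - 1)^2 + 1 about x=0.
-150·x^3 - 69·x^2 - 18·x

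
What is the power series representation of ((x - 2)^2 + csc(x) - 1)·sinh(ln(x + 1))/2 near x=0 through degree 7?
20599·x^7/12096 - 25741·x^6/15120 + 2453·x^5/1440 - 1223·x^4/720 + 47·x^3/24 - 29·x^2/12 + 5·x/4 + 1/2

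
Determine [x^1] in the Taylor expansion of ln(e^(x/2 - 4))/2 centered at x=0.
Expand to order 1: ln(e^(x/2 - 4))/2 = x/4 - 2 + O(x^2).
The coefficient of x^1 is 1/4.

Final answer: 1/4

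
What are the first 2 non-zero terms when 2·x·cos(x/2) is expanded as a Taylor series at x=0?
-x^3/4 + 2·x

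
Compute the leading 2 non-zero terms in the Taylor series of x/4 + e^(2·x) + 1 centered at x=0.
9·x/4 + 2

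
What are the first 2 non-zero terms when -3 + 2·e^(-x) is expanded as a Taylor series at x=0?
-2·x - 1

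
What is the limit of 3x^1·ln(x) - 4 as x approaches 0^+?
The product is a 0·∞ indeterminate form at x → 0⁺.
Rewrite the product as 3·ln(x) / x^(-1) and apply L'Hôpital, or use the standard hierarchy x^(-1) ≫ |ln x| as x → 0⁺.
The indeterminate product → 0, so the limit = -4.

Final answer: -4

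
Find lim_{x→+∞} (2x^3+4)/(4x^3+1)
This is an ∞/∞ indeterminate form as x → +∞.
Divide numerator and denominator by x^3 and let the lower-order terms vanish; the leading terms give 2/4 = 1/2.
Limit = 1/2.

Final answer: 1/2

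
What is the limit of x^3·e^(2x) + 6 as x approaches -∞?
The product is a 0·∞ indeterminate form at x → -∞.
Rewrite the product as x^3 / e^(-2x) (an ∞/∞ form) and apply L'Hôpital, or use the standard hierarchy e^(2|x|) ≫ |x^3| as x → -∞.
The indeterminate product → 0, so the limit = 6.

Final answer: 6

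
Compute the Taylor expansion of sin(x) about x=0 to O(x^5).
-x^3/6 + x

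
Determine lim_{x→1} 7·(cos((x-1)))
Direct substitution at x = 1 gives 7.

Final answer: 7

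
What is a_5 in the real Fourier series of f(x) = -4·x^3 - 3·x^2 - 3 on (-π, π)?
a_5 = (1/π) ∫_{-π}^{π} f(x)·cos(5x) dx.
Evaluate the integral (use parity and integration by parts as needed): a_5 = 12/25.

Final answer: 12/25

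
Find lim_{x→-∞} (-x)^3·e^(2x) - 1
The product is a 0·∞ indeterminate form at x → -∞.
Rewrite the product as (-x)^3 / e^(-2x) (an ∞/∞ form) and apply L'Hôpital, or use the standard hierarchy e^(2|x|) ≫ |(-x)^3| as x → -∞.
The indeterminate product → 0, so the limit = -1.

Final answer: -1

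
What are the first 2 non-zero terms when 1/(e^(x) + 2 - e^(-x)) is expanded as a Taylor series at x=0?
1/2 - x/2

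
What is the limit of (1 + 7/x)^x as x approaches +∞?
As x → +∞: this is the defining limit (1 + 7/x)^x → e^7.
Limit = e^(7).

Final answer: e^(7)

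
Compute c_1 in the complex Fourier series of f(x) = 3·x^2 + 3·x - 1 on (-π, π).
Compute the real Fourier coefficients first: a_1 = -12, b_1 = 6.
Then c_1 = (a_1 − i·b_1)/2 = -6 - 3·i.

Final answer: -6 - 3·i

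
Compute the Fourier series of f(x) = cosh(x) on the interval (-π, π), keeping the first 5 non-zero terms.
-cos(x)·sinh(π)/π + 2·cos(2·x)·sinh(π)/(5·π) - cos(3·x)·sinh(π)/(5·π) + 2·cos(4·x)·sinh(π)/(17·π) + sinh(π)/π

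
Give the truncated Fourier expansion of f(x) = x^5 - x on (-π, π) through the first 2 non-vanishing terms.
(-40·π^2 + 2·π^4 + 238)·sin(x) + (-π^4 - 13/2 + 5·π^2)·sin(2·x)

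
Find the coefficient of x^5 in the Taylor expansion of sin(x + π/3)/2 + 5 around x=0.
Expand to order 5: sin(x + π/3)/2 + 5 = x^5/480 + √(3)·x^4/96 - x^3/24 - √(3)·x^2/8 + x/4 + √(3)/4 + 5 + O(x^6).
The coefficient of x^5 is 1/480.

Final answer: 1/480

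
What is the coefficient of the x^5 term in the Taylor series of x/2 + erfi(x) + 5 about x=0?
Expand to order 5: x/2 + erfi(x) + 5 = x^5/(5·√(π)) + 2·x^3/(3·√(π)) + x·(1/2 + 2/√(π)) + 5 + O(x^6).
The coefficient of x^5 is 1/(5·√(π)).

Final answer: 1/(5·√(π))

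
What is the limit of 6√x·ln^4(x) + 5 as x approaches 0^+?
The product is a 0·∞ indeterminate form at x → 0⁺.
Rewrite the product as 6·ln^4(x) / x^(-1/2) and apply L'Hôpital, or use the standard hierarchy x^(-1/2) ≫ |ln x|^4 as x → 0⁺.
The indeterminate product → 0, so the limit = 5.

Final answer: 5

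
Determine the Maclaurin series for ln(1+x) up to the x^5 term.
x^5/5 - x^4/4 + x^3/3 - x^2/2 + x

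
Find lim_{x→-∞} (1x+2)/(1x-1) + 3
Evaluate the dominant behaviour as x → -∞; each term tends to a finite value or vanishes.
Limit = 4.

Final answer: 4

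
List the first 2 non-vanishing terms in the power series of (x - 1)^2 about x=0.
1 - 2·x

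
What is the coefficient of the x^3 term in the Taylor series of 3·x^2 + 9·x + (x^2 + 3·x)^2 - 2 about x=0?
Expand to order 3: 3·x^2 + 9·x + (x^2 + 3·x)^2 - 2 = 6·x^3 + 12·x^2 + 9·x - 2 + O(x^4).
The coefficient of x^3 is 6.

Final answer: 6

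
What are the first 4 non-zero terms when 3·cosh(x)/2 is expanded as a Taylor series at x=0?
x^6/480 + x^4/16 + 3·x^2/4 + 3/2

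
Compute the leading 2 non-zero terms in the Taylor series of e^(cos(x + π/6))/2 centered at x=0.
-x·e^(√(3)/2)/4 + e^(√(3)/2)/2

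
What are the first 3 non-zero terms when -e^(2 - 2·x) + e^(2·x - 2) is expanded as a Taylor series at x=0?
x^2·(-2·e^(2) + 2·e^(-2)) + x·(2·e^(-2) + 2·e^(2)) - e^(2) + e^(-2)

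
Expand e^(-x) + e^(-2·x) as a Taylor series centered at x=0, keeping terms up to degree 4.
17·x^4/24 - 3·x^3/2 + 5·x^2/2 - 3·x + 2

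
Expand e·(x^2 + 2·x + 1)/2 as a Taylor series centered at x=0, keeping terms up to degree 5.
e·x^2/2 + e·x + e/2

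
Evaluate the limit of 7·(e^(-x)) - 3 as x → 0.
Direct substitution at x = 0 gives 4.

Final answer: 4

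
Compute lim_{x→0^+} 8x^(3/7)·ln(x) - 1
The product is a 0·∞ indeterminate form at x → 0⁺.
Rewrite the product as 8·ln(x) / x^(-3/7) and apply L'Hôpital, or use the standard hierarchy x^(-3/7) ≫ |ln x| as x → 0⁺.
The indeterminate product → 0, so the limit = -1.

Final answer: -1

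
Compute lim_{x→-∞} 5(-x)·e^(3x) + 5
The product is a 0·∞ indeterminate form at x → -∞.
Rewrite the product as 5(-x) / e^(-3x) (an ∞/∞ form) and apply L'Hôpital, or use the standard hierarchy e^(3|x|) ≫ |(-x)| as x → -∞.
The indeterminate product → 0, so the limit = 5.

Final answer: 5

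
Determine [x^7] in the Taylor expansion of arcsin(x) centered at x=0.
Expand to order 7: arcsin(x) = 5·x^7/112 + 3·x^5/40 + x^3/6 + x + O(x^8).
The coefficient of x^7 is 5/112.

Final answer: 5/112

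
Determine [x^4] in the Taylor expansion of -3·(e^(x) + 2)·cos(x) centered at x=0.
Expand to order 4: -3·(e^(x) + 2)·cos(x) = x^4/4 + x^3 + 3·x^2 - 3·x - 9 + O(x^5).
The coefficient of x^4 is 1/4.

Final answer: 1/4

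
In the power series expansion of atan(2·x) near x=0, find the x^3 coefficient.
Expand to order 3: atan(2·x) = -8·x^3/3 + 2·x + O(x^4).
The coefficient of x^3 is -8/3.

Final answer: -8/3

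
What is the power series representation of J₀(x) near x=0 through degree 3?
1 - x^2/4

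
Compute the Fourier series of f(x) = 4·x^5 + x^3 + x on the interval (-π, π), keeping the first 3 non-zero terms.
(-158·π^2 + 8·π^4 + 950)·sin(x) + (-4·π^4 - 59/2 + 19·π^2)·sin(2·x) + (-142·π^2/27 + 338/81 + 8·π^4/3)·sin(3·x)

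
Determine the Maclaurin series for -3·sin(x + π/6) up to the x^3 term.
√(3)·x^3/4 + 3·x^2/4 - 3·√(3)·x/2 - 3/2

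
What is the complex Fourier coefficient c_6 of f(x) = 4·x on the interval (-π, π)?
Compute the real Fourier coefficients first: a_6 = 0, b_6 = -4/3.
Then c_6 = (a_6 − i·b_6)/2 = 2·i/3.

Final answer: 2·i/3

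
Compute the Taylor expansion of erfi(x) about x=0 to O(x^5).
2·x^3/(3·√(π)) + 2·x/√(π)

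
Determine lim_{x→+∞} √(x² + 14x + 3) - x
This is an ∞ − ∞ indeterminate form.
Multiply and divide by the conjugate √(x²+14x + 3) + x; the x² terms cancel, leaving (14x + 3)/(√(x²+14x + 3)+x) → 14/2 = 7.
Limit = 7.

Final answer: 7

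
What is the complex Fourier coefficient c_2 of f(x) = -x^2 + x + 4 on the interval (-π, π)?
Compute the real Fourier coefficients first: a_2 = -1, b_2 = -1.
Then c_2 = (a_2 − i·b_2)/2 = -1/2 + i/2.

Final answer: -1/2 + i/2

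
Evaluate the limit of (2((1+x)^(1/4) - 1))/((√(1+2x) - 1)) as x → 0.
Both numerator and denominator → 0 as x → 0; this is a 0/0 indeterminate form.
Expand each to leading order near x = 0: numerator ~ x/2, denominator ~ x.
The limit of the ratio is 1/2.

Final answer: 1/2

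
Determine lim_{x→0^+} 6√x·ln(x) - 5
The product is a 0·∞ indeterminate form at x → 0⁺.
Rewrite the product as 6·ln(x) / x^(-1/2) and apply L'Hôpital, or use the standard hierarchy x^(-1/2) ≫ |ln x| as x → 0⁺.
The indeterminate product → 0, so the limit = -5.

Final answer: -5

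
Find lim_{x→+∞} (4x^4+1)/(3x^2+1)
This is an ∞/∞ indeterminate form as x → +∞.
Divide numerator and denominator by x^4 and let the lower-order terms vanish; the numerator's degree 4 exceeds the denominator's degree 2, so the quotient diverges.
Limit = ∞.

Final answer: ∞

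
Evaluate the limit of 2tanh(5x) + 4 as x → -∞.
Evaluate the dominant behaviour as x → -∞; each term tends to a finite value or vanishes.
Limit = 2.

Final answer: 2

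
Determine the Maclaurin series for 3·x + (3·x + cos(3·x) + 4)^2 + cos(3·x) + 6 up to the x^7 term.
-243·x^7/40 - 3321·x^6/80 + 81·x^5/4 + 459·x^4/8 - 27·x^3 - 81·x^2/2 + 33·x + 32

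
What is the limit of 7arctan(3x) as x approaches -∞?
Evaluate the dominant behaviour as x → -∞; each term tends to a finite value or vanishes.
Limit = -7·π/2.

Final answer: -7·π/2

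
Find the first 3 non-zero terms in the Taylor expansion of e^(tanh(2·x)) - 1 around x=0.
-4·x^3/3 + 2·x^2 + 2·x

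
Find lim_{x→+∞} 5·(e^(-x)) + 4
Evaluate the dominant behaviour as x → +∞; each term tends to a finite value or vanishes.
Limit = 4.

Final answer: 4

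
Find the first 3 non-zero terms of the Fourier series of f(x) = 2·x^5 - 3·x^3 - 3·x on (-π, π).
(-86·π^2 + 4·π^4 + 510)·sin(x) + (-2·π^4 - 33/2 + 13·π^2)·sin(2·x) + (-134·π^2/27 + 106/81 + 4·π^4/3)·sin(3·x)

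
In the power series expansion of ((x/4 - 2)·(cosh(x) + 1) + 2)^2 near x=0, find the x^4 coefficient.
Expand to order 4: ((x/4 - 2)·(cosh(x) + 1) + 2)^2 = 35·x^4/24 - 3·x^3/2 + 17·x^2/4 - 2·x + 4 + O(x^5).
The coefficient of x^4 is 35/24.

Final answer: 35/24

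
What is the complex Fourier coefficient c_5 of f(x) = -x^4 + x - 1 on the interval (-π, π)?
Compute the real Fourier coefficients first: a_5 = -48/625 + 8·π^2/25, b_5 = 2/5.
Then c_5 = (a_5 − i·b_5)/2 = -24/625 + 4·π^2/25 - i/5.

Final answer: -24/625 + 4·π^2/25 - i/5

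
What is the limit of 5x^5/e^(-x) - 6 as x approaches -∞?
The quotient is an ∞/∞ indeterminate form as x → -∞.
Compare growth rates of the dominant terms (exponentials ≫ polynomials ≫ logarithms), or apply L'Hôpital's rule; the quotient → 0.
Adding the constant: 0 - 6 = -6. Limit = -6.

Final answer: -6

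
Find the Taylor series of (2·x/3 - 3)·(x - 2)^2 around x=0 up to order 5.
2·x^3/3 - 17·x^2/3 + 44·x/3 - 12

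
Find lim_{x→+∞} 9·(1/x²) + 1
Evaluate the dominant behaviour as x → +∞; each term tends to a finite value or vanishes.
Limit = 1.

Final answer: 1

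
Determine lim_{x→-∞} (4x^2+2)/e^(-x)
This is an ∞/∞ indeterminate form as x → -∞.
Compare growth rates of the dominant terms (exponentials ≫ polynomials ≫ logarithms), or apply L'Hôpital's rule; the quotient → 0.
Limit = 0.

Final answer: 0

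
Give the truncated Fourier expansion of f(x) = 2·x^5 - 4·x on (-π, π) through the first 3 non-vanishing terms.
(-80·π^2 + 4·π^4 + 472)·sin(x) + (-2·π^4 - 11 + 10·π^2)·sin(2·x) + (-80·π^2/27 - 56/81 + 4·π^4/3)·sin(3·x)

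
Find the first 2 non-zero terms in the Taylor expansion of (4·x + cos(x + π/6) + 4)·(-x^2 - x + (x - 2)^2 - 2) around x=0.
x·(-13 - 5·√(3)/2) + √(3) + 8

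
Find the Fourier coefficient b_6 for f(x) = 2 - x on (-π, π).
b_6 = (1/π) ∫_{-π}^{π} f(x)·sin(6x) dx.
Evaluate the integral (use parity and integration by parts as needed): b_6 = 1/3.

Final answer: 1/3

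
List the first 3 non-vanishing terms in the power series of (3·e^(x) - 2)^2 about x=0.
12·x^2 + 6·x + 1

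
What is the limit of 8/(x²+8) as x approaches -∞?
Evaluate the dominant behaviour as x → -∞; each term tends to a finite value or vanishes.
Limit = 0.

Final answer: 0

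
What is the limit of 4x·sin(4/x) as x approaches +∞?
As x → +∞: let u = 4/x → 0⁺; then 4·x·sin(4/x) = 4·4·sin(u)/u → 4·4·1 = 16.
Limit = 16.

Final answer: 16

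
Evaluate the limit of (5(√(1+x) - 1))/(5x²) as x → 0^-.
Both numerator and denominator → 0 as x → 0^-; this is a 0/0 indeterminate form.
Expand each to leading order near x = 0: numerator ~ 5·x/2, denominator ~ 5·x^2.
The limit of the ratio is -∞.

Final answer: -∞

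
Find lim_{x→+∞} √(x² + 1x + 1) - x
This is an ∞ − ∞ indeterminate form.
Multiply and divide by the conjugate √(x²+1x + 1) + x; the x² terms cancel, leaving (1x + 1)/(√(x²+1x + 1)+x) → 1/2.
Limit = 1/2.

Final answer: 1/2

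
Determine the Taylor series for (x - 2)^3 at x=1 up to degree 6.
-1 + 3·(x - 1) - 3·(x - 1)^2 + (x - 1)^3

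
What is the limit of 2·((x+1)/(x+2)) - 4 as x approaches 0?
Direct substitution at x = 0 gives -3.

Final answer: -3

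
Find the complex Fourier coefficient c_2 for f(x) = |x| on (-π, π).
Compute the real Fourier coefficients first: a_2 = 0, b_2 = 0.
Then c_2 = (a_2 − i·b_2)/2 = 0.

Final answer: 0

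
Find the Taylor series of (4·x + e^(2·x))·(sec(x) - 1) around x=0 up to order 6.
601·x^6/720 + 23·x^5/12 + 29·x^4/24 + 3·x^3 + x^2/2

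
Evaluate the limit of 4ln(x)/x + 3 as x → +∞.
The quotient is an ∞/∞ indeterminate form as x → +∞.
The polynomial denominator x dominates the logarithmic numerator (any positive power of x ≫ ln(x) as x → ∞), so the quotient → 0.
Adding the constant: 0 + 3 = 3. Limit = 3.

Final answer: 3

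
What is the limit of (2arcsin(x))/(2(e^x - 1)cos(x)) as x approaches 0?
Both numerator and denominator → 0 as x → 0; this is a 0/0 indeterminate form.
Expand each to leading order near x = 0: numerator ~ 2·x, denominator ~ 2·x.
The limit of the ratio is 1.

Final answer: 1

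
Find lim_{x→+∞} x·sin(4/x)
As x → +∞: let u = 4/x → 0⁺; then x·sin(4/x) = 4·sin(u)/u → 4·1 = 4.
Limit = 4.

Final answer: 4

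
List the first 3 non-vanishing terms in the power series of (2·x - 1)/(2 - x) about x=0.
3·x^2/8 + 3·x/4 - 1/2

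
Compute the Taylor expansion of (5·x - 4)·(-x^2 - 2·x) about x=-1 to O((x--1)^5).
-9 + 5·(x + 1) + 9·(x + 1)^2 - 5·(x + 1)^3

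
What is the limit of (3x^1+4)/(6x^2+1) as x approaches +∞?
This is an ∞/∞ indeterminate form as x → +∞.
Divide numerator and denominator by x^2 and let the lower-order terms vanish; the numerator's degree 1 is below the denominator's degree 2, so the quotient → 0.
Limit = 0.

Final answer: 0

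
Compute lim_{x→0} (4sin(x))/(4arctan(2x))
Both numerator and denominator → 0 as x → 0; this is a 0/0 indeterminate form.
Expand each to leading order near x = 0: numerator ~ 4·x, denominator ~ 8·x.
The limit of the ratio is 1/2.

Final answer: 1/2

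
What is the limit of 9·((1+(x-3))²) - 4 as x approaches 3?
Direct substitution at x = 3 gives 5.

Final answer: 5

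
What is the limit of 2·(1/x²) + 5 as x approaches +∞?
Evaluate the dominant behaviour as x → +∞; each term tends to a finite value or vanishes.
Limit = 5.

Final answer: 5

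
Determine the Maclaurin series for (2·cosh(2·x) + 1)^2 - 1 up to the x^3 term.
24·x^2 + 8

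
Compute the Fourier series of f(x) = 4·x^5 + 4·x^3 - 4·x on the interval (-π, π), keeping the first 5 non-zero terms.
(-152·π^2 + 8·π^4 + 904)·sin(x) + (-4·π^4 - 20 + 16·π^2)·sin(2·x) + (-88·π^2/27 - 40/81 + 8·π^4/3)·sin(3·x) + (-2·π^4 + 29/16 + π^2/2)·sin(4·x) + (-1048/625 + 8·π^2/25 + 8·π^4/5)·sin(5·x)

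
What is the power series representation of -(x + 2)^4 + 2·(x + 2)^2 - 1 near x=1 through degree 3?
-64 - 96·(x - 1) - 52·(x - 1)^2 - 12·(x - 1)^3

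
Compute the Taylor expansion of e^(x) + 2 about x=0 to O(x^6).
x^5/120 + x^4/24 + x^3/6 + x^2/2 + x + 3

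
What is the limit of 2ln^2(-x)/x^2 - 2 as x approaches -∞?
The quotient is an ∞/∞ indeterminate form as x → -∞.
Compare growth rates of the dominant terms (exponentials ≫ polynomials ≫ logarithms), or apply L'Hôpital's rule; the quotient → 0.
Adding the constant: 0 - 2 = -2. Limit = -2.

Final answer: -2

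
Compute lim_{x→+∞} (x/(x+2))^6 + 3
As x → +∞: x/(x+2) = 1/(1 + 2/x) → 1, and the 6th power of a limit-1 base also → 1; with the additive constant, 1 + 3 = 4.
Limit = 4.

Final answer: 4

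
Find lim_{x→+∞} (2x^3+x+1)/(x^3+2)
This is an ∞/∞ indeterminate form as x → +∞.
Divide numerator and denominator by x^3 and let the lower-order terms vanish; the leading terms give 2/1 = 2.
Limit = 2.

Final answer: 2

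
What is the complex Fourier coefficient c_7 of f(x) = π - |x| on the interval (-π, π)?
Compute the real Fourier coefficients first: a_7 = 4/(49·π), b_7 = 0.
Then c_7 = (a_7 − i·b_7)/2 = 2/(49·π).

Final answer: 2/(49·π)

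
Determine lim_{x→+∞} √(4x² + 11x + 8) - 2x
As x → +∞: multiply by the conjugate to get (11x+8)/(√(4x²+11x+8)+2x); the denominator ~ 4x, so the limit is 11/4.
Limit = 11/4.

Final answer: 11/4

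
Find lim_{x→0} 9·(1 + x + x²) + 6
Direct substitution at x = 0 gives 15.

Final answer: 15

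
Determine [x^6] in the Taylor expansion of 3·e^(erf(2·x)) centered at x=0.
-512/(3·π^2) + 256/(15·π^3) + 1792/(15·π)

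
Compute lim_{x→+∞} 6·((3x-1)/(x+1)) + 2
Evaluate the dominant behaviour as x → +∞; each term tends to a finite value or vanishes.
Limit = 20.

Final answer: 20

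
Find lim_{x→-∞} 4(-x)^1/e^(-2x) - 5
The quotient is an ∞/∞ indeterminate form as x → -∞.
Compare growth rates of the dominant terms (exponentials ≫ polynomials ≫ logarithms), or apply L'Hôpital's rule; the quotient → 0.
Adding the constant: 0 - 5 = -5. Limit = -5.

Final answer: -5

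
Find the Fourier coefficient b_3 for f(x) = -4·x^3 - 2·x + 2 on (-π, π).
b_3 = (1/π) ∫_{-π}^{π} f(x)·sin(3x) dx.
Evaluate the integral (use parity and integration by parts as needed): b_3 = 4/9 - 8·π^2/3.

Final answer: 4/9 - 8·π^2/3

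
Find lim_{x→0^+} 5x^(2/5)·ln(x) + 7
The product is a 0·∞ indeterminate form at x → 0⁺.
Rewrite the product as 5·ln(x) / x^(-2/5) and apply L'Hôpital, or use the standard hierarchy x^(-2/5) ≫ |ln x| as x → 0⁺.
The indeterminate product → 0, so the limit = 7.

Final answer: 7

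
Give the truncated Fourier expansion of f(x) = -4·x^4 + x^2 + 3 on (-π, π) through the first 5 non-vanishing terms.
(-196 + 32·π^2)·cos(x) + (13 - 8·π^2)·cos(2·x) + (-76/27 + 32·π^2/9)·cos(3·x) + (1 - 2·π^2)·cos(4·x) - 4·π^4/5 + 3 + π^2/3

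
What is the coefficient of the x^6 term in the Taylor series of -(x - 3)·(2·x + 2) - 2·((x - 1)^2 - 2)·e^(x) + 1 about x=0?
Expand to order 6: -(x - 3)·(2·x + 2) - 2·((x - 1)^2 - 2)·e^(x) + 1 = -17·x^6/360 - 3·x^5/20 - x^4/4 + x^3/3 + x^2 + 10·x + 9 + O(x^7).
The coefficient of x^6 is -17/360.

Final answer: -17/360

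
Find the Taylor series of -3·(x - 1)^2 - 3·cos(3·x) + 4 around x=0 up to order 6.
243·x^6/80 - 81·x^4/8 + 21·x^2/2 + 6·x - 2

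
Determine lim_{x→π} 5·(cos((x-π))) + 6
Direct substitution at x = π gives 11.

Final answer: 11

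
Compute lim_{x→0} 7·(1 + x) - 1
Direct substitution at x = 0 gives 6.

Final answer: 6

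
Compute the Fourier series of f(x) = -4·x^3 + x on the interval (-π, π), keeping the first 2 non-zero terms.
(50 - 8·π^2)·sin(x) + (-7 + 4·π^2)·sin(2·x)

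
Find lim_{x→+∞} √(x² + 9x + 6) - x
This is an ∞ − ∞ indeterminate form.
Multiply and divide by the conjugate √(x²+9x + 6) + x; the x² terms cancel, leaving (9x + 6)/(√(x²+9x + 6)+x) → 9/2.
Limit = 9/2.

Final answer: 9/2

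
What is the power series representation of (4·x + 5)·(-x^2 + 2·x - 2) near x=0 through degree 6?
-4·x^3 + 3·x^2 + 2·x - 10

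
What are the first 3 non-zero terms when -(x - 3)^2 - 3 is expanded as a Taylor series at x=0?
-x^2 + 6·x - 12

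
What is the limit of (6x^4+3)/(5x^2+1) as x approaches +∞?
This is an ∞/∞ indeterminate form as x → +∞.
Divide numerator and denominator by x^4 and let the lower-order terms vanish; the numerator's degree 4 exceeds the denominator's degree 2, so the quotient diverges.
Limit = ∞.

Final answer: ∞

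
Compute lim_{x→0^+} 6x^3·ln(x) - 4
The product is a 0·∞ indeterminate form at x → 0⁺.
Rewrite the product as 6·ln(x) / x^(-3) and apply L'Hôpital, or use the standard hierarchy x^(-3) ≫ |ln x| as x → 0⁺.
The indeterminate product → 0, so the limit = -4.

Final answer: -4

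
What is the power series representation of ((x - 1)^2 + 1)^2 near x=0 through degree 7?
x^4 - 4·x^3 + 8·x^2 - 8·x + 4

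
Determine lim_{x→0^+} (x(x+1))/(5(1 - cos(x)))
Both numerator and denominator → 0 as x → 0^+; this is a 0/0 indeterminate form.
Expand each to leading order near x = 0: numerator ~ x, denominator ~ 5·x^2/2.
The limit of the ratio is ∞.

Final answer: ∞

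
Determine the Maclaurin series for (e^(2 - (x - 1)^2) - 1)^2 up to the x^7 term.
x^7·(-1 + e)^2·(58·e/(315·(-1 + e)) + 2·e^(2)/(-1 + e)^2) + x^6·(-1 + e)^2·(-67·e^(2)/(45·(-1 + e)^2) + 23·e/(45·(-1 + e))) + x^5·(-1 + e)^2·(-14·e^(2)/(3·(-1 + e)^2) - 2·e/(15·(-1 + e))) + x^4·(-1 + e)^2·(-5·e^(2)/(3·(-1 + e)^2) - 5·e/(3·(-1 + e))) + x^3·(-1 + e)^2·(-4·e/(3·(-1 + e)) + 4·e^(2)/(-1 + e)^2) + x^2·(-1 + e)^2·(2·e/(-1 + e) + 4·e^(2)/(-1 + e)^2) + 4·e·x·(-1 + e) + (-1 + e)^2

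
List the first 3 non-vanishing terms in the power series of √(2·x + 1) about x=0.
-x^2/2 + x + 1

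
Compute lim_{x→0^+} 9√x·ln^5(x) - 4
The product is a 0·∞ indeterminate form at x → 0⁺.
Rewrite the product as 9·ln^5(x) / x^(-1/2) and apply L'Hôpital, or use the standard hierarchy x^(-1/2) ≫ |ln x|^5 as x → 0⁺.
The indeterminate product → 0, so the limit = -4.

Final answer: -4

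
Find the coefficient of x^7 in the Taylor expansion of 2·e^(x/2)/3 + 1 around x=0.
Expand to order 7: 2·e^(x/2)/3 + 1 = x^7/967680 + x^6/69120 + x^5/5760 + x^4/576 + x^3/72 + x^2/12 + x/3 + 5/3 + O(x^8).
The coefficient of x^7 is 1/967680.

Final answer: 1/967680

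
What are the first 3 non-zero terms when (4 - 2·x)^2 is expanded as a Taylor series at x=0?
4·x^2 - 16·x + 16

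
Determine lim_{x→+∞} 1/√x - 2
Evaluate the dominant behaviour as x → +∞; each term tends to a finite value or vanishes.
Limit = -2.

Final answer: -2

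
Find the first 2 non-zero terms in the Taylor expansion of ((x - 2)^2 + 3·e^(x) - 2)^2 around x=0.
25 - 10·x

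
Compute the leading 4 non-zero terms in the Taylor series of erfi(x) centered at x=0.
x^7/(21·√(π)) + x^5/(5·√(π)) + 2·x^3/(3·√(π)) + 2·x/√(π)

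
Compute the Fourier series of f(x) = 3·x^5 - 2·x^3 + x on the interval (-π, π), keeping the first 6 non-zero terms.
(-124·π^2 + 6·π^4 + 746)·sin(x) + (-3·π^4 - 53/2 + 17·π^2)·sin(2·x) + (-52·π^2/9 + 122/27 + 2·π^4)·sin(3·x) + (-3·π^4/2 - 101/64 + 23·π^2/8)·sin(4·x) + (-44·π^2/25 + 514/625 + 6·π^4/5)·sin(5·x) + (-π^4 - 29/54 + 11·π^2/9)·sin(6·x)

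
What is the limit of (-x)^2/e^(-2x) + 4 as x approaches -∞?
The quotient is an ∞/∞ indeterminate form as x → -∞.
Compare growth rates of the dominant terms (exponentials ≫ polynomials ≫ logarithms), or apply L'Hôpital's rule; the quotient → 0.
Adding the constant: 0 + 4 = 4. Limit = 4.

Final answer: 4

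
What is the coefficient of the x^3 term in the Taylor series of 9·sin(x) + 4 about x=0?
Expand to order 3: 9·sin(x) + 4 = -3·x^3/2 + 9·x + 4 + O(x^4).
The coefficient of x^3 is -3/2.

Final answer: -3/2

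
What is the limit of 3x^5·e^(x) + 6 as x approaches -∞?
The product is a 0·∞ indeterminate form at x → -∞.
Rewrite the product as 3x^5 / e^(-x) (an ∞/∞ form) and apply L'Hôpital, or use the standard hierarchy e^(|x|) ≫ |x^5| as x → -∞.
The indeterminate product → 0, so the limit = 6.

Final answer: 6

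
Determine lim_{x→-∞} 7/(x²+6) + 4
Evaluate the dominant behaviour as x → -∞; each term tends to a finite value or vanishes.
Limit = 4.

Final answer: 4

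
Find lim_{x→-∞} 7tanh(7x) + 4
Evaluate the dominant behaviour as x → -∞; each term tends to a finite value or vanishes.
Limit = -3.

Final answer: -3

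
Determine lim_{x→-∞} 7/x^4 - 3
Evaluate the dominant behaviour as x → -∞; each term tends to a finite value or vanishes.
Limit = -3.

Final answer: -3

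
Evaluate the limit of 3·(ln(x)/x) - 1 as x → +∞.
Evaluate the dominant behaviour as x → +∞; each term tends to a finite value or vanishes.
Limit = -1.

Final answer: -1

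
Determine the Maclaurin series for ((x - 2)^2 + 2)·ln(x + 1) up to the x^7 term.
181·x^7/105 - 41·x^6/20 + 38·x^5/15 - 10·x^4/3 + 5·x^3 - 7·x^2 + 6·x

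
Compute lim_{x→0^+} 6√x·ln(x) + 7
The product is a 0·∞ indeterminate form at x → 0⁺.
Rewrite the product as 6·ln(x) / x^(-1/2) and apply L'Hôpital, or use the standard hierarchy x^(-1/2) ≫ |ln x| as x → 0⁺.
The indeterminate product → 0, so the limit = 7.

Final answer: 7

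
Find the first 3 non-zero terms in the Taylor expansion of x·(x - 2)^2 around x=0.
x^3 - 4·x^2 + 4·x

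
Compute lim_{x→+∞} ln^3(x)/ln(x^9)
This is an ∞/∞ indeterminate form as x → +∞.
Write ln(x^9) = 9·ln(x), reducing the quotient to ln^2(x)/9 → ∞.
Limit = ∞.

Final answer: ∞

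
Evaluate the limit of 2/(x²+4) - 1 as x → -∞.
Evaluate the dominant behaviour as x → -∞; each term tends to a finite value or vanishes.
Limit = -1.

Final answer: -1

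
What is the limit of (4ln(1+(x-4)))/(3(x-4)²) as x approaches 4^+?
Both numerator and denominator → 0 as x → 4^+; this is a 0/0 indeterminate form.
Expand each to leading order near x = 4: numerator ~ 4·(x - 4), denominator ~ 3·(x - 4)^2.
The limit of the ratio is ∞.

Final answer: ∞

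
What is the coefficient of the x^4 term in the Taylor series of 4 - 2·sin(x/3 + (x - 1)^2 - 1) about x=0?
Expand to order 4: 4 - 2·sin(x/3 + (x - 1)^2 - 1) = 25·x^4/9 - 125·x^3/81 - 2·x^2 + 10·x/3 + 4 + O(x^5).
The coefficient of x^4 is 25/9.

Final answer: 25/9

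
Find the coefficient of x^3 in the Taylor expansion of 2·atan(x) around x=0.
Expand to order 3: 2·atan(x) = -2·x^3/3 + 2·x + O(x^4).
The coefficient of x^3 is -2/3.

Final answer: -2/3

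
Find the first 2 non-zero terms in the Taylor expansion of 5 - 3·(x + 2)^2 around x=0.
-12·x - 7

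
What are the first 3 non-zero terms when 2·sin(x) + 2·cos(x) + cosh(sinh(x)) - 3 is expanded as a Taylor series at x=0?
-x^3/3 - x^2/2 + 2·x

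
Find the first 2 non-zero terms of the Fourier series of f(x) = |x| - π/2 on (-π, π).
-4·cos(x)/π - 4·cos(3·x)/(9·π)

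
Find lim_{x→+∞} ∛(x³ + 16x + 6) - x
This is an ∞ − ∞ indeterminate form.
Multiply by (A² + AB + B²)/(A² + AB + B²) where A = ∛(x³+16x + 6), B = x to use A³ − B³ = (A−B)(A²+AB+B²); the x³ terms cancel, leaving (16x + 6)/(A²+AB+B²) with denominator ~ 3x², so the limit is 0.
Limit = 0.

Final answer: 0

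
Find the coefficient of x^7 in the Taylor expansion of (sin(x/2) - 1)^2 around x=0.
Expand to order 7: (sin(x/2) - 1)^2 = x^7/322560 + x^6/1440 - x^5/1920 - x^4/48 + x^3/24 + x^2/4 - x + 1 + O(x^8).
The coefficient of x^7 is 1/322560.

Final answer: 1/322560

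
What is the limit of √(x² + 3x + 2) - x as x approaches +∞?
This is an ∞ − ∞ indeterminate form.
Multiply and divide by the conjugate √(x²+3x + 2) + x; the x² terms cancel, leaving (3x + 2)/(√(x²+3x + 2)+x) → 3/2.
Limit = 3/2.

Final answer: 3/2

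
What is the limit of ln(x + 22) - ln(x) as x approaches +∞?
This is an ∞ − ∞ indeterminate form.
Combine the logarithms: ln(x+22) − ln(x) = ln((x+22)/(x)) = ln(1 + 22/(x)) → ln(1) = 0.
Limit = 0.

Final answer: 0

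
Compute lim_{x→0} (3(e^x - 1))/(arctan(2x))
Both numerator and denominator → 0 as x → 0; this is a 0/0 indeterminate form.
Expand each to leading order near x = 0: numerator ~ 3·x, denominator ~ 2·x.
The limit of the ratio is 3/2.

Final answer: 3/2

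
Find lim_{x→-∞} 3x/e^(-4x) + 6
The quotient is an ∞/∞ indeterminate form as x → -∞.
Compare growth rates of the dominant terms (exponentials ≫ polynomials ≫ logarithms), or apply L'Hôpital's rule; the quotient → 0.
Adding the constant: 0 + 6 = 6. Limit = 6.

Final answer: 6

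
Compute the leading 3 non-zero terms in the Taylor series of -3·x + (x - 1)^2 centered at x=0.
x^2 - 5·x + 1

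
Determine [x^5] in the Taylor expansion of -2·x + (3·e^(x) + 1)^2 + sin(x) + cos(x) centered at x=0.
Expand to order 5: -2·x + (3·e^(x) + 1)^2 + sin(x) + cos(x) = 59·x^5/24 + 151·x^4/24 + 77·x^3/6 + 41·x^2/2 + 23·x + 17 + O(x^6).
The coefficient of x^5 is 59/24.

Final answer: 59/24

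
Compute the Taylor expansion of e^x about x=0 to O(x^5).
x^4/24 + x^3/6 + x^2/2 + x + 1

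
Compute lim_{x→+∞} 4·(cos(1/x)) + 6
Evaluate the dominant behaviour as x → +∞; each term tends to a finite value or vanishes.
Limit = 10.

Final answer: 10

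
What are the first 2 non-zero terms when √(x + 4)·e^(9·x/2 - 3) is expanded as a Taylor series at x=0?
37·x·e^(-3)/4 + 2·e^(-3)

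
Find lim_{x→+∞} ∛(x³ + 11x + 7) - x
This is an ∞ − ∞ indeterminate form.
Multiply by (A² + AB + B²)/(A² + AB + B²) where A = ∛(x³+11x + 7), B = x to use A³ − B³ = (A−B)(A²+AB+B²); the x³ terms cancel, leaving (11x + 7)/(A²+AB+B²) with denominator ~ 3x², so the limit is 0.
Limit = 0.

Final answer: 0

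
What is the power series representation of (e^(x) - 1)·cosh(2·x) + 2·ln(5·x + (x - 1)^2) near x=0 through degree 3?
85·x^3/6 - 13·x^2/2 + 7·x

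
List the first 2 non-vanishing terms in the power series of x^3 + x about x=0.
x^3 + x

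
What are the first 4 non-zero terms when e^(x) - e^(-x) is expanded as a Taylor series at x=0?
x^7/2520 + x^5/60 + x^3/3 + 2·x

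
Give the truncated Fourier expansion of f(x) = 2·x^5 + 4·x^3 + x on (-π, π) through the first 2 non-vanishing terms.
(-72·π^2 + 4·π^4 + 434)·sin(x) + (-2·π^4 - 10 + 6·π^2)·sin(2·x)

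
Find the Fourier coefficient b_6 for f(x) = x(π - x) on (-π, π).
b_6 = (1/π) ∫_{-π}^{π} f(x)·sin(6x) dx.
Evaluate the integral (use parity and integration by parts as needed): b_6 = -π/3.

Final answer: -π/3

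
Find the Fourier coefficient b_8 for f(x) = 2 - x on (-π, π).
b_8 = (1/π) ∫_{-π}^{π} f(x)·sin(8x) dx.
Evaluate the integral (use parity and integration by parts as needed): b_8 = 1/4.

Final answer: 1/4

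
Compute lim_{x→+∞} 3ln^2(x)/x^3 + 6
The quotient is an ∞/∞ indeterminate form as x → +∞.
The polynomial denominator x^3 dominates the logarithmic numerator (any positive power of x ≫ ln^2(x) as x → ∞), so the quotient → 0.
Adding the constant: 0 + 6 = 6. Limit = 6.

Final answer: 6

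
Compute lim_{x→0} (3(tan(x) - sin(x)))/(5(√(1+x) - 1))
Both numerator and denominator → 0 as x → 0; this is a 0/0 indeterminate form.
Expand each to leading order near x = 0: numerator ~ 3·x^3/2, denominator ~ 5·x/2.
The limit of the ratio is 0.

Final answer: 0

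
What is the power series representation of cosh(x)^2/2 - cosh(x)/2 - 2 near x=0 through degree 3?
x^2/4 - 2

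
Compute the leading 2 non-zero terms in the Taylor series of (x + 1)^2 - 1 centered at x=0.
x^2 + 2·x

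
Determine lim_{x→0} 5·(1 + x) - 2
Direct substitution at x = 0 gives 3.

Final answer: 3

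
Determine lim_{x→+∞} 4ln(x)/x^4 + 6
The quotient is an ∞/∞ indeterminate form as x → +∞.
The polynomial denominator x^4 dominates the logarithmic numerator (any positive power of x ≫ ln(x) as x → ∞), so the quotient → 0.
Adding the constant: 0 + 6 = 6. Limit = 6.

Final answer: 6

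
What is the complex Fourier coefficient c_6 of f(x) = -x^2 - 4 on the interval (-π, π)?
Compute the real Fourier coefficients first: a_6 = -1/9, b_6 = 0.
Then c_6 = (a_6 − i·b_6)/2 = -1/18.

Final answer: -1/18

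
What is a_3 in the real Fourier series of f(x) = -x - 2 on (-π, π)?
a_3 = (1/π) ∫_{-π}^{π} f(x)·cos(3x) dx.
Evaluate the integral (use parity and integration by parts as needed): a_3 = 0.

Final answer: 0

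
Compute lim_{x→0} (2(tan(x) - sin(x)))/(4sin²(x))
Both numerator and denominator → 0 as x → 0; this is a 0/0 indeterminate form.
Expand each to leading order near x = 0: numerator ~ x^3, denominator ~ 4·x^2.
The limit of the ratio is 0.

Final answer: 0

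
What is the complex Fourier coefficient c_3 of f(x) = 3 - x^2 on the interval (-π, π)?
Compute the real Fourier coefficients first: a_3 = 4/9, b_3 = 0.
Then c_3 = (a_3 − i·b_3)/2 = 2/9.

Final answer: 2/9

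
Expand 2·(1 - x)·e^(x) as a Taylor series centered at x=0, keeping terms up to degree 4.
-x^4/4 - 2·x^3/3 - x^2 + 2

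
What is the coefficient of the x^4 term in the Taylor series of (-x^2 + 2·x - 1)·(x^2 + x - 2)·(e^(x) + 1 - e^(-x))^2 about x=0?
Expand to order 4: (-x^2 + 2·x - 1)·(x^2 + x - 2)·(e^(x) + 1 - e^(-x))^2 = 43·x^4/3 - 17·x^3/3 - 9·x^2 + 3·x + 2 + O(x^5).
The coefficient of x^4 is 43/3.

Final answer: 43/3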